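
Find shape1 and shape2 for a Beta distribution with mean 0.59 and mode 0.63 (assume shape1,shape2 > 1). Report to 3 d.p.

shape1 = 3.835, shape2 = 2.665

With s = shape1+shape2: μ = shape1/s and mode = (shape1−1)/(s−2). Eliminating shape1 = μs,
μs − 1 = m(s−2) ⇒ s(μ−m) = 1−2m ⇒ s = -0.26/-0.04 = 6.5000.
So shape1 = μs = 3.835, shape2 = (1−μ)s = 2.665.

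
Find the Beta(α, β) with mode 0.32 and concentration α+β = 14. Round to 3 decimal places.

Since the density peak of Beta(α,β) is at (α−1)/(α+β−2),
α = 1 + 0.32(14−2) = 4.840 and β = 14 − 4.840 = 9.160.

α = 4.840, β = 9.160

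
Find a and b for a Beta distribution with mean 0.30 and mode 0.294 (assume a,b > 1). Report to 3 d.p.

a = 20.600, b = 48.067

Let s = a+b. Mean gives a = μs = 0.30s; mode gives (a−1)/(s−2) = 0.294.
Substituting: 0.30s − 1 = 0.294(s−2) = 0.294s − 0.588, so 0.006s = 0.412 and s = 68.6667.
Then a = 0.30×68.6667 = 20.600 and b = s−a = 48.067.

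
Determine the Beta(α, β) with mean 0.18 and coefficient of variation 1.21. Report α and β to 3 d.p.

Var = (CV·μ)² = (1.21×0.18)² = 0.047437.
α+β = μ(1−μ)/Var − 1 = 0.1476/0.047437 − 1 = 2.1115.
Thus α = 0.18·2.1115 = 0.380 and β = 0.82·2.1115 = 1.731.

α = 0.380, β = 1.731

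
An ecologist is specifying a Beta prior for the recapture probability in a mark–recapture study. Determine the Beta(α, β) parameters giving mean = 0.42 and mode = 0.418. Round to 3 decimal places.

α = 34.440, β = 47.560

Let s = α+β. Mean gives α = μs = 0.42s; mode gives (α−1)/(s−2) = 0.418.
Substituting: 0.42s − 1 = 0.418(s−2) = 0.418s − 0.836, so 0.002s = 0.164 and s = 82.0000.
Then α = 0.42×82.0000 = 34.440 and β = s−α = 47.560.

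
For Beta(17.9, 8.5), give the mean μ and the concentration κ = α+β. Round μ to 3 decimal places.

μ = 0.678, κ = 26.4

κ = α+β = 17.9+8.5 = 26.4; μ = α/κ = 17.9/26.4 = 0.678.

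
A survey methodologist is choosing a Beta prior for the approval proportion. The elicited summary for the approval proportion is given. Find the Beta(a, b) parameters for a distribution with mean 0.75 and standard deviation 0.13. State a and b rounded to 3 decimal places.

a = 7.571, b = 2.524

σ² = 0.13² = 0.0169.
With s = a+b, Var = μ(1−μ)/(s+1), so s+1 = (0.75×0.25)/0.0169 = 11.0947 and s = 10.0947.
a = μs = 7.571, b = (1−μ)s = 2.524.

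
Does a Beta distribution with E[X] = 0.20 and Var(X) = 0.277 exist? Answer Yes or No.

The Beta variance bound is σ² < μ(1−μ).
Here μ(1−μ) = 0.20×0.80 = 0.1600, and 0.277 ≥ 0.1600.

No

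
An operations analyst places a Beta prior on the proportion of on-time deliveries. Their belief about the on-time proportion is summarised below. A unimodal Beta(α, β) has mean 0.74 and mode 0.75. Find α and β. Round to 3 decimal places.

α = 37.000, β = 13.000

Let s = α+β. Mean gives α = μs = 0.74s; mode gives (α−1)/(s−2) = 0.75.
Substituting: 0.74s − 1 = 0.75(s−2) = 0.75s − 1.50, so -0.01s = -0.50 and s = 50.0000.
Then α = 0.74×50.0000 = 37.000 and β = s−α = 13.000.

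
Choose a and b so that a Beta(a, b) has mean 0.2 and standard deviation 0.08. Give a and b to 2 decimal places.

First σ² = 0.0064. Setting a = μn, b = (1−μ)n with n = a+b,
μ(1−μ)/(n+1) = 0.0064 ⇒ n+1 = 0.16/0.0064 = 25.0000 ⇒ n = 24.0000.
Hence a = 0.2×24.0000 = 4.80, b = 0.8×24.0000 = 19.20.

a = 4.80, b = 19.20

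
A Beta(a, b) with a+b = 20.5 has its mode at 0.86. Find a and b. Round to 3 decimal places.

a = 16.910, b = 3.590

For a,b>1 the mode is (a−1)/(a+b−2), so a = mode·(κ−2)+1 = 0.86×18.5+1 = 16.910.
And b = (1−mode)·(κ−2)+1 = 0.14×18.5+1 = 3.590.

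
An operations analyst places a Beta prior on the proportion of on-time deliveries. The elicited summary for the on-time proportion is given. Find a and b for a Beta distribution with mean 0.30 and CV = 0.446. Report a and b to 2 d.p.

a = 3.22, b = 7.51

σ = CV·μ = 0.446×0.30 = 0.13380, so σ² = 0.017902.
s+1 = μ(1−μ)/σ² = 0.2100/0.017902 = 11.7302, so s = a+b = 10.7302.
a = μs = 3.22, b = (1−μ)s = 7.51.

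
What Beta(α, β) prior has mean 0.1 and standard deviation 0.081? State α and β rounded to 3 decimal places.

σ² = 0.081² = 0.006561.
With s = α+β, Var = μ(1−μ)/(s+1), so s+1 = (0.1×0.9)/0.006561 = 13.7174 and s = 12.7174.
α = μs = 1.272, β = (1−μ)s = 11.446.

α = 1.272, β = 11.446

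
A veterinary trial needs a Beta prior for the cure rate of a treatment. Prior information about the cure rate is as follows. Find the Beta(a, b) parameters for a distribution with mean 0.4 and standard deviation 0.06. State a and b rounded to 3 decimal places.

Variance = 0.06² = 0.0036. The moment-matching identity a+b = μ(1−μ)/Var − 1 gives
a+b = 0.24/0.0036 − 1 = 65.6667, so a = μ·65.6667 = 26.267 and b = (1−μ)·65.6667 = 39.400.

a = 26.267, b = 39.400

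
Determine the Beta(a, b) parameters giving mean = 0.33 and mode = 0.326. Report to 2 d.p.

a = 28.71, b = 58.29

Let s = a+b. Mean gives a = μs = 0.33s; mode gives (a−1)/(s−2) = 0.326.
Substituting: 0.33s − 1 = 0.326(s−2) = 0.326s − 0.652, so 0.004s = 0.348 and s = 87.0000.
Then a = 0.33×87.0000 = 28.71 and b = s−a = 58.29.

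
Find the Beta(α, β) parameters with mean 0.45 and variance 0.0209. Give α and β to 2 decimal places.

Let s = α+β. The Beta variance is μ(1−μ)/(s+1).
So s+1 = μ(1−μ)/σ² = (0.45×0.55)/0.0209 = 0.2475/0.0209 = 11.8421, giving s = 10.8421.
Then α = μs = 0.45×10.8421 = 4.88 and β = (1−μ)s = 0.55×10.8421 = 5.96.

α = 4.88, β = 5.96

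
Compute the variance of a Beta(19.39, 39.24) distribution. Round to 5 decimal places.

μ = 19.39/58.63 = 0.330718; Var = μ(1−μ)/(α+β+1) = 0.2213436/59.63 = 0.00371.

0.00371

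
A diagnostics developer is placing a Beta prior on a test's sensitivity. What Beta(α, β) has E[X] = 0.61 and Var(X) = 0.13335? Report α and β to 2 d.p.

α = 0.48, β = 0.31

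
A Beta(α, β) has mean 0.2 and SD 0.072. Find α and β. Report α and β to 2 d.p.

α = 5.97, β = 23.89

First σ² = 0.005184. Setting α = μn, β = (1−μ)n with n = α+β,
μ(1−μ)/(n+1) = 0.005184 ⇒ n+1 = 0.16/0.005184 = 30.8642 ⇒ n = 29.8642.
Hence α = 0.2×29.8642 = 5.97, β = 0.8×29.8642 = 23.89.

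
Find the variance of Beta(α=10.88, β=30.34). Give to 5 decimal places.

0.00460

Var = αβ/[(α+β)²(α+β+1)] = (10.88×30.34)/(41.22²×42.22) = 330.0992/71735.512248 = 0.00460.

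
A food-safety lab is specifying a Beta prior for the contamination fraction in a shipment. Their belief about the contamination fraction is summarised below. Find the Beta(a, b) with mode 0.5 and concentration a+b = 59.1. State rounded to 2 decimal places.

Mode = (a−1)/(κ−2) with κ = a+b, so a−1 = 0.5·57.1 = 28.55.
a = 29.55; b = κ − a = 29.55.

a = 29.55, b = 29.55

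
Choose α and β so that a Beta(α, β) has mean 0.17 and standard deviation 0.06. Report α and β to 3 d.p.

α = 6.493, β = 31.701

σ² = 0.06² = 0.0036.
With s = α+β, Var = μ(1−μ)/(s+1), so s+1 = (0.17×0.83)/0.0036 = 39.1944 and s = 38.1944.
α = μs = 6.493, β = (1−μ)s = 31.701.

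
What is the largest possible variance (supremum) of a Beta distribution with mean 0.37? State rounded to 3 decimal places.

0.233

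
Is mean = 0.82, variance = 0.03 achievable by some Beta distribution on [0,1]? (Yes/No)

Yes

A Beta with mean μ has variance μ(1−μ)/(α+β+1) < μ(1−μ).
Here μ(1−μ) = 0.82×0.18 = 0.1476, and 0.03 < 0.1476.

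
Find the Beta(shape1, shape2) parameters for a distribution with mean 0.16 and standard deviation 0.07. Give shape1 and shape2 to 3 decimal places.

σ² = 0.07² = 0.0049.
With s = shape1+shape2, Var = μ(1−μ)/(s+1), so s+1 = (0.16×0.84)/0.0049 = 27.4286 and s = 26.4286.
shape1 = μs = 4.229, shape2 = (1−μ)s = 22.200.

shape1 = 4.229, shape2 = 22.200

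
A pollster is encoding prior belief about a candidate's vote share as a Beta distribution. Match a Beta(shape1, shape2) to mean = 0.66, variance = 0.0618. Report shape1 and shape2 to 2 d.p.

By moment matching, shape1+shape2 = μ(1−μ)/σ² − 1 = (0.66·0.34)/0.0618 − 1 = 3.6311 − 1 = 2.6311.
Since shape1/(shape1+shape2) = μ, shape1 = 0.66·2.6311 = 1.74 and shape2 = 0.34·2.6311 = 0.89.

shape1 = 1.74, shape2 = 0.89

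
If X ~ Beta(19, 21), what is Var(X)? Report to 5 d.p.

α+β = 40 and αβ = 399, so Var = αβ/[(α+β)²(α+β+1)] = 399/65600 = 0.00608.

0.00608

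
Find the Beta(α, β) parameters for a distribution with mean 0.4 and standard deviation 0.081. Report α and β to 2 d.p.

α = 14.23, β = 21.35

σ² = 0.081² = 0.006561.
With s = α+β, Var = μ(1−μ)/(s+1), so s+1 = (0.4×0.6)/0.006561 = 36.5798 and s = 35.5798.
α = μs = 14.23, β = (1−μ)s = 21.35.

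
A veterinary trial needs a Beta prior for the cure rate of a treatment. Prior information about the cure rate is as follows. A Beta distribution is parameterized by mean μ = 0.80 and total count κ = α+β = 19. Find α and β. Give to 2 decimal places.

α = 15.20, β = 3.80

Split κ in proportion μ : (1−μ): α = 0.80·19 = 15.20, β = 19 − 15.20 = 3.80.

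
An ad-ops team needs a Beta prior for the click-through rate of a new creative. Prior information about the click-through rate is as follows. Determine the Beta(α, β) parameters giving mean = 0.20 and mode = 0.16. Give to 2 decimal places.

α = 3.40, β = 13.60

With s = α+β: μ = α/s and mode = (α−1)/(s−2). Eliminating α = μs,
μs − 1 = m(s−2) ⇒ s(μ−m) = 1−2m ⇒ s = 0.68/0.04 = 17.0000.
So α = μs = 3.40, β = (1−μ)s = 13.60.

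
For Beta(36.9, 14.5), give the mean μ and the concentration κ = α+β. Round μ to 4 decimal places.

μ = 0.7179, κ = 51.4

κ = α+β = 36.9+14.5 = 51.4; μ = α/κ = 36.9/51.4 = 0.7179.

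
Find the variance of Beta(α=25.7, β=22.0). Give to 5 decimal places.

0.00510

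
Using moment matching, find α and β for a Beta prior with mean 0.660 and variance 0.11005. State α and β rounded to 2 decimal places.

α = 0.69, β = 0.35

Write ν = α+β; then α = μν and Var = μ(1−μ)/(ν+1).
ν = μ(1−μ)/Var − 1 = 0.224400/0.11005 − 1 = 1.0391.
α = 0.660·1.0391 = 0.69, β = 0.340·1.0391 = 0.35.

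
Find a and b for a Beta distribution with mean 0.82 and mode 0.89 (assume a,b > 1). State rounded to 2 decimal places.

Let s = a+b. Mean gives a = μs = 0.82s; mode gives (a−1)/(s−2) = 0.89.
Substituting: 0.82s − 1 = 0.89(s−2) = 0.89s − 1.78, so -0.07s = -0.78 and s = 11.1429.
Then a = 0.82×11.1429 = 9.14 and b = s−a = 2.01.

a = 9.14, b = 2.01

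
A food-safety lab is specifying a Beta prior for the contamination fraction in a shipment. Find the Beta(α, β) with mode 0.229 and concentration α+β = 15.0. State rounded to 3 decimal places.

Mode = (α−1)/(κ−2) with κ = α+β, so α−1 = 0.229·13.0 = 2.977.
α = 3.977; β = κ − α = 11.023.

α = 3.977, β = 11.023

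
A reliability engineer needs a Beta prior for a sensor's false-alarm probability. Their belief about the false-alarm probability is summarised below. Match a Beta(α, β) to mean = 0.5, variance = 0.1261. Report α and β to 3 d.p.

α = 0.491, β = 0.491

Write ν = α+β; then α = μν and Var = μ(1−μ)/(ν+1).
ν = μ(1−μ)/Var − 1 = 0.25/0.1261 − 1 = 0.9826.
α = 0.5·0.9826 = 0.491, β = 0.5·0.9826 = 0.491.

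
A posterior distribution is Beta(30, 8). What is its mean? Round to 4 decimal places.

0.7895

The Beta mean is α/(α+β) = 30/(30+8) = 0.7895.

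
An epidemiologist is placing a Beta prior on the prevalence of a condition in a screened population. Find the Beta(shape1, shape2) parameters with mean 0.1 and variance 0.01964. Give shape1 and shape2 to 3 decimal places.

Let s = shape1+shape2. The Beta variance is μ(1−μ)/(s+1).
So s+1 = μ(1−μ)/σ² = (0.1×0.9)/0.01964 = 0.09/0.01964 = 4.5825, giving s = 3.5825.
Then shape1 = μs = 0.1×3.5825 = 0.358 and shape2 = (1−μ)s = 0.9×3.5825 = 3.224.

shape1 = 0.358, shape2 = 3.224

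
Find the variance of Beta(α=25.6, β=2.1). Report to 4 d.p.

α+β = 27.7 and αβ = 53.76, so Var = αβ/[(α+β)²(α+β+1)] = 53.76/22021.223 = 0.0024.

0.0024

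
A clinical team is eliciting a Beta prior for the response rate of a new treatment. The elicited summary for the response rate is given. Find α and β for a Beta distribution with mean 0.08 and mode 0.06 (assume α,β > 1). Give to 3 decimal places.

α = 3.520, β = 40.480

Let s = α+β. Mean gives α = μs = 0.08s; mode gives (α−1)/(s−2) = 0.06.
Substituting: 0.08s − 1 = 0.06(s−2) = 0.06s − 0.12, so 0.02s = 0.88 and s = 44.0000.
Then α = 0.08×44.0000 = 3.520 and β = s−α = 40.480.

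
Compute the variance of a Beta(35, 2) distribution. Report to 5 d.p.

α+β = 37 and αβ = 70, so Var = αβ/[(α+β)²(α+β+1)] = 70/52022 = 0.00135.

0.00135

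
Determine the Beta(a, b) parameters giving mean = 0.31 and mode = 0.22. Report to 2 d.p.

With s = a+b: μ = a/s and mode = (a−1)/(s−2). Eliminating a = μs,
μs − 1 = m(s−2) ⇒ s(μ−m) = 1−2m ⇒ s = 0.56/0.09 = 6.2222.
So a = μs = 1.93, b = (1−μ)s = 4.29.

a = 1.93, b = 4.29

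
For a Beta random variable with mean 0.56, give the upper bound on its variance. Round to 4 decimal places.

Var = μ(1−μ)/(α+β+1), which approaches μ(1−μ) as α+β → 0.
So the supremum is μ(1−μ) = 0.56×0.44 = 0.2464.

0.2464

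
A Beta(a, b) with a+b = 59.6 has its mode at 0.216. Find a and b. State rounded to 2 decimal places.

a = 13.44, b = 46.16

For a,b>1 the mode is (a−1)/(a+b−2), so a = mode·(κ−2)+1 = 0.216×57.6+1 = 13.44.
And b = (1−mode)·(κ−2)+1 = 0.784×57.6+1 = 46.16.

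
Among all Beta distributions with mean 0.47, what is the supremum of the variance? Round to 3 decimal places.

0.249

Var = μ(1−μ)/(α+β+1), which approaches μ(1−μ) as α+β → 0.
So the supremum is μ(1−μ) = 0.47×0.53 = 0.249.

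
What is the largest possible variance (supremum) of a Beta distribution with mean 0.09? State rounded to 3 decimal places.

0.082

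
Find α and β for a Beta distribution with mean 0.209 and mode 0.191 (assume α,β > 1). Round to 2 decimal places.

α = 7.18, β = 27.16

Let s = α+β. Mean gives α = μs = 0.209s; mode gives (α−1)/(s−2) = 0.191.
Substituting: 0.209s − 1 = 0.191(s−2) = 0.191s − 0.382, so 0.018s = 0.618 and s = 34.3333.
Then α = 0.209×34.3333 = 7.18 and β = s−α = 27.16.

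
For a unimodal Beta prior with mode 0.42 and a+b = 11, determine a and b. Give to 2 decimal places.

a = 4.78, b = 6.22

For a,b>1 the mode is (a−1)/(a+b−2), so a = mode·(κ−2)+1 = 0.42×9+1 = 4.78.
And b = (1−mode)·(κ−2)+1 = 0.58×9+1 = 6.22.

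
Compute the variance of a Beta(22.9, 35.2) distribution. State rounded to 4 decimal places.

Var = αβ/[(α+β)²(α+β+1)] = (22.9×35.2)/(58.1²×59.1) = 806.08/199498.551 = 0.0040.

0.0040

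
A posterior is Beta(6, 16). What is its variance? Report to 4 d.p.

0.0086

α+β = 22 and αβ = 96, so Var = αβ/[(α+β)²(α+β+1)] = 96/11132 = 0.0086.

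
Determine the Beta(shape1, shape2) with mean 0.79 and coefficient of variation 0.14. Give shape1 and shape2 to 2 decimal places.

shape1 = 9.92, shape2 = 2.64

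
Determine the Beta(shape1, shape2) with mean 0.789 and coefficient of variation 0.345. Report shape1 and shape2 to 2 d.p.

Var = (CV·μ)² = (0.345×0.789)² = 0.074096.
shape1+shape2 = μ(1−μ)/Var − 1 = 0.166479/0.074096 − 1 = 1.2468.
Thus shape1 = 0.789·1.2468 = 0.98 and shape2 = 0.211·1.2468 = 0.26.

shape1 = 0.98, shape2 = 0.26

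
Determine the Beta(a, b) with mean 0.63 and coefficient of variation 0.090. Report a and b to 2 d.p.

a = 45.05, b = 26.46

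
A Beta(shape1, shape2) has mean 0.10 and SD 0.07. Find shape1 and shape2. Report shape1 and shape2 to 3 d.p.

shape1 = 1.737, shape2 = 15.631

σ² = 0.07² = 0.0049.
With s = shape1+shape2, Var = μ(1−μ)/(s+1), so s+1 = (0.10×0.90)/0.0049 = 18.3673 and s = 17.3673.
shape1 = μs = 1.737, shape2 = (1−μ)s = 15.631.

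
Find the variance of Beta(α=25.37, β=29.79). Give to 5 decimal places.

0.00442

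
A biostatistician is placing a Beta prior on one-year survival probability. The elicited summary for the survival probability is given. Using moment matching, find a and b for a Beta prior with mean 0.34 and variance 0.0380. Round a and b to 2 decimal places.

a = 1.67, b = 3.24

By moment matching, a+b = μ(1−μ)/σ² − 1 = (0.34·0.66)/0.0380 − 1 = 5.9053 − 1 = 4.9053.
Since a/(a+b) = μ, a = 0.34·4.9053 = 1.67 and b = 0.66·4.9053 = 3.24.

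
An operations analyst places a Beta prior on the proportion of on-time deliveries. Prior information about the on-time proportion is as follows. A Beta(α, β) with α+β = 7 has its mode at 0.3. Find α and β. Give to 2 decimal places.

Since the density peak of Beta(α,β) is at (α−1)/(α+β−2),
α = 1 + 0.3(7−2) = 2.50 and β = 7 − 2.50 = 4.50.

α = 2.50, β = 4.50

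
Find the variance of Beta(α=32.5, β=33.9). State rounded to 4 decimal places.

α+β = 66.4 and αβ = 1101.75, so Var = αβ/[(α+β)²(α+β+1)] = 1101.75/297163.904 = 0.0037.

0.0037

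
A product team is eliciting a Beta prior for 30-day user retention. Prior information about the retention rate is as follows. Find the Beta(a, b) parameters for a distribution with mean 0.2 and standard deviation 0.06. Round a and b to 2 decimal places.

a = 8.69, b = 34.76

Variance = 0.06² = 0.0036. The moment-matching identity a+b = μ(1−μ)/Var − 1 gives
a+b = 0.16/0.0036 − 1 = 43.4444, so a = μ·43.4444 = 8.69 and b = (1−μ)·43.4444 = 34.76.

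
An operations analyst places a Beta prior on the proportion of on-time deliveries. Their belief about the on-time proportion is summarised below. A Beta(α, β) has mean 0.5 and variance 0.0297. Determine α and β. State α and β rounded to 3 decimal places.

α = 3.709, β = 3.709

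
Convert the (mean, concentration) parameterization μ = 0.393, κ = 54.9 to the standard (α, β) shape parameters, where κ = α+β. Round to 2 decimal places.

Split κ in proportion μ : (1−μ): α = 0.393·54.9 = 21.58, β = 54.9 − 21.58 = 33.32.

α = 21.58, β = 33.32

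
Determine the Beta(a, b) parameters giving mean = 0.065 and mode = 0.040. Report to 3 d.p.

a = 2.392, b = 34.408

Let s = a+b. Mean gives a = μs = 0.065s; mode gives (a−1)/(s−2) = 0.040.
Substituting: 0.065s − 1 = 0.040(s−2) = 0.040s − 0.080, so 0.025s = 0.920 and s = 36.8000.
Then a = 0.065×36.8000 = 2.392 and b = s−a = 34.408.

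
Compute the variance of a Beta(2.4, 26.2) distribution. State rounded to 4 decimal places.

α+β = 28.6 and αβ = 62.88, so Var = αβ/[(α+β)²(α+β+1)] = 62.88/24211.616 = 0.0026.

0.0026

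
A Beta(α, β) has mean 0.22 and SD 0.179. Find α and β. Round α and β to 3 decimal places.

α = 0.958, β = 3.397

First σ² = 0.032041. Setting α = μn, β = (1−μ)n with n = α+β,
μ(1−μ)/(n+1) = 0.032041 ⇒ n+1 = 0.1716/0.032041 = 5.3556 ⇒ n = 4.3556.
Hence α = 0.22×4.3556 = 0.958, β = 0.78×4.3556 = 3.397.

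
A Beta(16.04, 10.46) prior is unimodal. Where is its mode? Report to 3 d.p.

0.614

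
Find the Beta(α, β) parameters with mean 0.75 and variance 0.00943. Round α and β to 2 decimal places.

α = 14.16, β = 4.72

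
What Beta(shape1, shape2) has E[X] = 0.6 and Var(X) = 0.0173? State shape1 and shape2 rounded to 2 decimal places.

Let s = shape1+shape2. The Beta variance is μ(1−μ)/(s+1).
So s+1 = μ(1−μ)/σ² = (0.6×0.4)/0.0173 = 0.24/0.0173 = 13.8728, giving s = 12.8728.
Then shape1 = μs = 0.6×12.8728 = 7.72 and shape2 = (1−μ)s = 0.4×12.8728 = 5.15.

shape1 = 7.72, shape2 = 5.15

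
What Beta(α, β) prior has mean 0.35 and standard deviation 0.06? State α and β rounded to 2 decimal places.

σ² = 0.06² = 0.0036.
With s = α+β, Var = μ(1−μ)/(s+1), so s+1 = (0.35×0.65)/0.0036 = 63.1944 and s = 62.1944.
α = μs = 21.77, β = (1−μ)s = 40.43.

α = 21.77, β = 40.43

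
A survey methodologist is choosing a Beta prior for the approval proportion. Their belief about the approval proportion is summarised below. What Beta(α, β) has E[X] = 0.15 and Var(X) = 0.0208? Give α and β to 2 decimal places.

α = 0.77, β = 4.36

Write ν = α+β; then α = μν and Var = μ(1−μ)/(ν+1).
ν = μ(1−μ)/Var − 1 = 0.1275/0.0208 − 1 = 5.1298.
α = 0.15·5.1298 = 0.77, β = 0.85·5.1298 = 4.36.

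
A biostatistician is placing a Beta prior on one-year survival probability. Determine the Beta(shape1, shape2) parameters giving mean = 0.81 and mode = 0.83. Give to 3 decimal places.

shape1 = 26.730, shape2 = 6.270

With s = shape1+shape2: μ = shape1/s and mode = (shape1−1)/(s−2). Eliminating shape1 = μs,
μs − 1 = m(s−2) ⇒ s(μ−m) = 1−2m ⇒ s = -0.66/-0.02 = 33.0000.
So shape1 = μs = 26.730, shape2 = (1−μ)s = 6.270.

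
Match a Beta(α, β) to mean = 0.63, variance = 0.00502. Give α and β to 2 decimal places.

Let s = α+β. The Beta variance is μ(1−μ)/(s+1).
So s+1 = μ(1−μ)/σ² = (0.63×0.37)/0.00502 = 0.2331/0.00502 = 46.4343, giving s = 45.4343.
Then α = μs = 0.63×45.4343 = 28.62 and β = (1−μ)s = 0.37×45.4343 = 16.81.

α = 28.62, β = 16.81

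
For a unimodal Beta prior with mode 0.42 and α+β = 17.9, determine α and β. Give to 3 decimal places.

Mode = (α−1)/(κ−2) with κ = α+β, so α−1 = 0.42·15.9 = 6.678.
α = 7.678; β = κ − α = 10.222.

α = 7.678, β = 10.222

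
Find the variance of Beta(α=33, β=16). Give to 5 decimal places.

0.00440

α+β = 49 and αβ = 528, so Var = αβ/[(α+β)²(α+β+1)] = 528/120050 = 0.00440.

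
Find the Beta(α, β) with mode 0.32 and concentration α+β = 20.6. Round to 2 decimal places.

α = 6.95, β = 13.65

Since the density peak of Beta(α,β) is at (α−1)/(α+β−2),
α = 1 + 0.32(20.6−2) = 6.95 and β = 20.6 − 6.95 = 13.65.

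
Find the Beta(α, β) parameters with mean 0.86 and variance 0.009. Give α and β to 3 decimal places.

α = 10.645, β = 1.733

Write ν = α+β; then α = μν and Var = μ(1−μ)/(ν+1).
ν = μ(1−μ)/Var − 1 = 0.1204/0.009 − 1 = 12.3778.
α = 0.86·12.3778 = 10.645, β = 0.14·12.3778 = 1.733.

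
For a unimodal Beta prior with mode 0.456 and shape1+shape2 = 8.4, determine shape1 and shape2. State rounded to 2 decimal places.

shape1 = 3.92, shape2 = 4.48

Since the density peak of Beta(shape1,shape2) is at (shape1−1)/(shape1+shape2−2),
shape1 = 1 + 0.456(8.4−2) = 3.92 and shape2 = 8.4 − 3.92 = 4.48.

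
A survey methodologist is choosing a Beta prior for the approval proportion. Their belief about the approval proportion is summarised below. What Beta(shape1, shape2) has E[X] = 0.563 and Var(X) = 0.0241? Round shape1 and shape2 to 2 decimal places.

shape1 = 5.18, shape2 = 4.02

Write ν = shape1+shape2; then shape1 = μν and Var = μ(1−μ)/(ν+1).
ν = μ(1−μ)/Var − 1 = 0.246031/0.0241 − 1 = 9.2088.
shape1 = 0.563·9.2088 = 5.18, shape2 = 0.437·9.2088 = 4.02.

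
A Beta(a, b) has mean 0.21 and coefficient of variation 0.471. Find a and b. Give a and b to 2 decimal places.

a = 3.35, b = 12.61

Var = (CV·μ)² = (0.471×0.21)² = 0.009783.
a+b = μ(1−μ)/Var − 1 = 0.1659/0.009783 − 1 = 15.9577.
Thus a = 0.21·15.9577 = 3.35 and b = 0.79·15.9577 = 12.61.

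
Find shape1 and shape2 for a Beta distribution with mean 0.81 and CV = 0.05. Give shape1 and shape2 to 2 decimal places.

shape1 = 75.19, shape2 = 17.64

Var = (CV·μ)² = (0.05×0.81)² = 0.001640.
shape1+shape2 = μ(1−μ)/Var − 1 = 0.1539/0.001640 − 1 = 92.8272.
Thus shape1 = 0.81·92.8272 = 75.19 and shape2 = 0.19·92.8272 = 17.64.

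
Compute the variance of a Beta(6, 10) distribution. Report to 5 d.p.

α+β = 16 and αβ = 60, so Var = αβ/[(α+β)²(α+β+1)] = 60/4352 = 0.01379.

0.01379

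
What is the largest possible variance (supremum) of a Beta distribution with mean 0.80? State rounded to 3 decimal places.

For fixed mean μ the Beta variance is μ(1−μ)/(α+β+1), increasing as α+β decreases.
Its least upper bound (not attained) is μ(1−μ) = 0.80·0.20 = 0.160.

0.160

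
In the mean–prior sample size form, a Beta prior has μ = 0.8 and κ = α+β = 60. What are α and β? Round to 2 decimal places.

α = 48.00, β = 12.00

α = μκ = 0.8×60 = 48.00 and β = (1−μ)κ = 0.2×60 = 12.00.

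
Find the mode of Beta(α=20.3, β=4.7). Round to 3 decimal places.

0.839

The density x^(α−1)(1−x)^(β−1) is maximised at (α−1)/(α+β−2) = 19.3/23.0 = 0.839.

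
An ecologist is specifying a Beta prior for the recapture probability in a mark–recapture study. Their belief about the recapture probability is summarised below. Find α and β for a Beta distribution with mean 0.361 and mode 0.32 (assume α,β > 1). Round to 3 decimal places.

Let s = α+β. Mean gives α = μs = 0.361s; mode gives (α−1)/(s−2) = 0.32.
Substituting: 0.361s − 1 = 0.32(s−2) = 0.32s − 0.64, so 0.041s = 0.36 and s = 8.7805.
Then α = 0.361×8.7805 = 3.170 and β = s−α = 5.611.

α = 3.170, β = 5.611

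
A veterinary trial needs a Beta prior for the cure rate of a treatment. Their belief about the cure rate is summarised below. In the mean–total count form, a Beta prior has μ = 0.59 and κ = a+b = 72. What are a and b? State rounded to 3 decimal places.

a = μκ = 0.59×72 = 42.480 and b = (1−μ)κ = 0.41×72 = 29.520.

a = 42.480, b = 29.520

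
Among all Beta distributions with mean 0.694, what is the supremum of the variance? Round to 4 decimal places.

0.2124

For fixed mean μ the Beta variance is μ(1−μ)/(α+β+1), increasing as α+β decreases.
Its least upper bound (not attained) is μ(1−μ) = 0.694·0.306 = 0.2124.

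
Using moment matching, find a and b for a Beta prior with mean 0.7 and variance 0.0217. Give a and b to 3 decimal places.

a = 6.074, b = 2.603

Write ν = a+b; then a = μν and Var = μ(1−μ)/(ν+1).
ν = μ(1−μ)/Var − 1 = 0.21/0.0217 − 1 = 8.6774.
a = 0.7·8.6774 = 6.074, b = 0.3·8.6774 = 2.603.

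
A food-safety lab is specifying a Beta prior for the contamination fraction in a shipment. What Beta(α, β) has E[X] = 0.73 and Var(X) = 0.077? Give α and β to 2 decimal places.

α = 1.14, β = 0.42

Let s = α+β. The Beta variance is μ(1−μ)/(s+1).
So s+1 = μ(1−μ)/σ² = (0.73×0.27)/0.077 = 0.1971/0.077 = 2.5597, giving s = 1.5597.
Then α = μs = 0.73×1.5597 = 1.14 and β = (1−μ)s = 0.27×1.5597 = 0.42.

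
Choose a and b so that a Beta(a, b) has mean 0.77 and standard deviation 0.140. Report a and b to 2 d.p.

a = 6.19, b = 1.85

First σ² = 0.019600. Setting a = μn, b = (1−μ)n with n = a+b,
μ(1−μ)/(n+1) = 0.019600 ⇒ n+1 = 0.1771/0.019600 = 9.0357 ⇒ n = 8.0357.
Hence a = 0.77×8.0357 = 6.19, b = 0.23×8.0357 = 1.85.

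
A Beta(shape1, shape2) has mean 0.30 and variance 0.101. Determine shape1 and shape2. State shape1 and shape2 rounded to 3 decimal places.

shape1 = 0.324, shape2 = 0.755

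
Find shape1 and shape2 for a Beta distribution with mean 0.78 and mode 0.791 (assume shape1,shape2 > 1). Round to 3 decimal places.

shape1 = 41.269, shape2 = 11.640

With s = shape1+shape2: μ = shape1/s and mode = (shape1−1)/(s−2). Eliminating shape1 = μs,
μs − 1 = m(s−2) ⇒ s(μ−m) = 1−2m ⇒ s = -0.582/-0.011 = 52.9091.
So shape1 = μs = 41.269, shape2 = (1−μ)s = 11.640.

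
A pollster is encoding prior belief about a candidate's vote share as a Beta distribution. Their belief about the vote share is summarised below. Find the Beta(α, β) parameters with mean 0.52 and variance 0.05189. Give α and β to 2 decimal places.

Write ν = α+β; then α = μν and Var = μ(1−μ)/(ν+1).
ν = μ(1−μ)/Var − 1 = 0.2496/0.05189 − 1 = 3.8102.
α = 0.52·3.8102 = 1.98, β = 0.48·3.8102 = 1.83.

α = 1.98, β = 1.83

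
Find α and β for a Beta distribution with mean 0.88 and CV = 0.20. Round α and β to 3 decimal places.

α = 2.120, β = 0.289

σ = CV·μ = 0.20×0.88 = 0.17600, so σ² = 0.030976.
s+1 = μ(1−μ)/σ² = 0.1056/0.030976 = 3.4091, so s = α+β = 2.4091.
α = μs = 2.120, β = (1−μ)s = 0.289.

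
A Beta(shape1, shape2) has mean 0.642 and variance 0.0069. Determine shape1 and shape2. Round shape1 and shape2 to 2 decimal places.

shape1 = 20.74, shape2 = 11.57

Write ν = shape1+shape2; then shape1 = μν and Var = μ(1−μ)/(ν+1).
ν = μ(1−μ)/Var − 1 = 0.229836/0.0069 − 1 = 32.3096.
shape1 = 0.642·32.3096 = 20.74, shape2 = 0.358·32.3096 = 11.57.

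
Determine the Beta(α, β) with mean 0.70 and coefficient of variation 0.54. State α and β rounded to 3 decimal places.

Var = (CV·μ)² = (0.54×0.70)² = 0.142884.
α+β = μ(1−μ)/Var − 1 = 0.2100/0.142884 − 1 = 0.4697.
Thus α = 0.70·0.4697 = 0.329 and β = 0.30·0.4697 = 0.141.

α = 0.329, β = 0.141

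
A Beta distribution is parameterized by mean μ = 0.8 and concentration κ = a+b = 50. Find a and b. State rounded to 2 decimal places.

a = 40.00, b = 10.00

Split κ in proportion μ : (1−μ): a = 0.8·50 = 40.00, b = 50 − 40.00 = 10.00.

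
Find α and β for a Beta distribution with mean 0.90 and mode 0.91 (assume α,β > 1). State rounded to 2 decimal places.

With s = α+β: μ = α/s and mode = (α−1)/(s−2). Eliminating α = μs,
μs − 1 = m(s−2) ⇒ s(μ−m) = 1−2m ⇒ s = -0.82/-0.01 = 82.0000.
So α = μs = 73.80, β = (1−μ)s = 8.20.

α = 73.80, β = 8.20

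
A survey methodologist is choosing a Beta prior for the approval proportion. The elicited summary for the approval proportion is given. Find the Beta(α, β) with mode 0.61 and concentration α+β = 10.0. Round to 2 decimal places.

α = 5.88, β = 4.12

Since the density peak of Beta(α,β) is at (α−1)/(α+β−2),
α = 1 + 0.61(10.0−2) = 5.88 and β = 10.0 − 5.88 = 4.12.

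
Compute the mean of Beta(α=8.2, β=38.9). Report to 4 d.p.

The Beta mean is α/(α+β) = 8.2/(8.2+38.9) = 0.1741.

0.1741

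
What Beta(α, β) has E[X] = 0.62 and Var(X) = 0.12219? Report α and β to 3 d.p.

Let s = α+β. The Beta variance is μ(1−μ)/(s+1).
So s+1 = μ(1−μ)/σ² = (0.62×0.38)/0.12219 = 0.2356/0.12219 = 1.9281, giving s = 0.9281.
Then α = μs = 0.62×0.9281 = 0.575 and β = (1−μ)s = 0.38×0.9281 = 0.353.

α = 0.575, β = 0.353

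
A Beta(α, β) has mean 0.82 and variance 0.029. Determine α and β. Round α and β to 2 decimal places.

By moment matching, α+β = μ(1−μ)/σ² − 1 = (0.82·0.18)/0.029 − 1 = 5.0897 − 1 = 4.0897.
Since α/(α+β) = μ, α = 0.82·4.0897 = 3.35 and β = 0.18·4.0897 = 0.74.

α = 3.35, β = 0.74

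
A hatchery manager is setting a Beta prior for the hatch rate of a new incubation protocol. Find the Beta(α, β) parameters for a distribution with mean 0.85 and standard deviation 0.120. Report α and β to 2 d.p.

First σ² = 0.014400. Setting α = μn, β = (1−μ)n with n = α+β,
μ(1−μ)/(n+1) = 0.014400 ⇒ n+1 = 0.1275/0.014400 = 8.8542 ⇒ n = 7.8542.
Hence α = 0.85×7.8542 = 6.68, β = 0.15×7.8542 = 1.18.

α = 6.68, β = 1.18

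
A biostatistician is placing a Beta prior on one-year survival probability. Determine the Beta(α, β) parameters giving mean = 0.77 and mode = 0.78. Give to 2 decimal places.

α = 43.12, β = 12.88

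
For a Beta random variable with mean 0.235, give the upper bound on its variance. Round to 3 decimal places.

For fixed mean μ the Beta variance is μ(1−μ)/(α+β+1), increasing as α+β decreases.
Its least upper bound (not attained) is μ(1−μ) = 0.235·0.765 = 0.180.

0.180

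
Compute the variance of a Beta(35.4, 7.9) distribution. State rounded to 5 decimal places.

Var = αβ/[(α+β)²(α+β+1)] = (35.4×7.9)/(43.3²×44.3) = 279.66/83057.627 = 0.00337.

0.00337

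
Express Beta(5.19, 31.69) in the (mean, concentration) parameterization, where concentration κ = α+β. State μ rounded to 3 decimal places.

μ = 0.141, κ = 36.88

κ = α+β = 5.19+31.69 = 36.88; μ = α/κ = 5.19/36.88 = 0.141.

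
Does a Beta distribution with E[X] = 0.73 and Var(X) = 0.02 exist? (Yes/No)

A Beta with mean μ has variance μ(1−μ)/(α+β+1) < μ(1−μ).
Here μ(1−μ) = 0.73×0.27 = 0.1971, and 0.02 < 0.1971.

Yes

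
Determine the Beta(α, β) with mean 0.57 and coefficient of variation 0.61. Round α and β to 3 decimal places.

σ = CV·μ = 0.61×0.57 = 0.34770, so σ² = 0.120895.
s+1 = μ(1−μ)/σ² = 0.2451/0.120895 = 2.0274, so s = α+β = 1.0274.
α = μs = 0.586, β = (1−μ)s = 0.442.

α = 0.586, β = 0.442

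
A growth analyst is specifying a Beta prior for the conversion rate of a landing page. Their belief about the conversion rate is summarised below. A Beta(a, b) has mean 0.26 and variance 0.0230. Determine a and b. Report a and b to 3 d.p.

a = 1.915, b = 5.450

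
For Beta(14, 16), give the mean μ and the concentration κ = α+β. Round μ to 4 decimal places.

μ = 0.4667, κ = 30

κ = α+β = 14+16 = 30; μ = α/κ = 14/30 = 0.4667.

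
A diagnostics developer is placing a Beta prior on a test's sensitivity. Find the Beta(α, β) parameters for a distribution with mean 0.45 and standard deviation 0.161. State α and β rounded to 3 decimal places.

First σ² = 0.025921. Setting α = μn, β = (1−μ)n with n = α+β,
μ(1−μ)/(n+1) = 0.025921 ⇒ n+1 = 0.2475/0.025921 = 9.5482 ⇒ n = 8.5482.
Hence α = 0.45×8.5482 = 3.847, β = 0.55×8.5482 = 4.702.

α = 3.847, β = 4.702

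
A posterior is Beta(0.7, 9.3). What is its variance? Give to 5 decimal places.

α+β = 10.0 and αβ = 6.51, so Var = αβ/[(α+β)²(α+β+1)] = 6.51/1100.000 = 0.00592.

0.00592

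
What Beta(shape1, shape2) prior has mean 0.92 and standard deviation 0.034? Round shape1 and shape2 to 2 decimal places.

shape1 = 57.65, shape2 = 5.01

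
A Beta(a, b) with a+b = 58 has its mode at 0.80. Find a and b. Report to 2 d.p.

a = 45.80, b = 12.20

Since the density peak of Beta(a,b) is at (a−1)/(a+b−2),
a = 1 + 0.80(58−2) = 45.80 and b = 58 − 45.80 = 12.20.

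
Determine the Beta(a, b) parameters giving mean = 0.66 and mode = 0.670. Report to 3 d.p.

a = 22.440, b = 11.560

With s = a+b: μ = a/s and mode = (a−1)/(s−2). Eliminating a = μs,
μs − 1 = m(s−2) ⇒ s(μ−m) = 1−2m ⇒ s = -0.340/-0.010 = 34.0000.
So a = μs = 22.440, b = (1−μ)s = 11.560.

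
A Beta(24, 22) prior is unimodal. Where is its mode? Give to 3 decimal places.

With α,β > 1, mode = (α−1)/(α+β−2) = 23/44 = 0.523.

0.523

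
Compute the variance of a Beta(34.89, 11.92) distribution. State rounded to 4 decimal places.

Var = αβ/[(α+β)²(α+β+1)] = (34.89×11.92)/(46.81²×47.81) = 415.8888/104760.129341 = 0.0040.

0.0040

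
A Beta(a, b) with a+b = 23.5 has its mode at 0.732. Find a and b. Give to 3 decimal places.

For a,b>1 the mode is (a−1)/(a+b−2), so a = mode·(κ−2)+1 = 0.732×21.5+1 = 16.738.
And b = (1−mode)·(κ−2)+1 = 0.268×21.5+1 = 6.762.

a = 16.738, b = 6.762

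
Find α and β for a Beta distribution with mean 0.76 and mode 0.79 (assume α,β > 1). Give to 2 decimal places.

α = 14.69, β = 4.64

With s = α+β: μ = α/s and mode = (α−1)/(s−2). Eliminating α = μs,
μs − 1 = m(s−2) ⇒ s(μ−m) = 1−2m ⇒ s = -0.58/-0.03 = 19.3333.
So α = μs = 14.69, β = (1−μ)s = 4.64.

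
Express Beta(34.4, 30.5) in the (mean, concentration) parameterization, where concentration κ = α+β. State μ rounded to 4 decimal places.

κ = α+β = 34.4+30.5 = 64.9; μ = α/κ = 34.4/64.9 = 0.5300.

μ = 0.5300, κ = 64.9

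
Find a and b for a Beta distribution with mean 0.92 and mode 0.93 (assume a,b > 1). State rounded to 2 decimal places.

a = 79.12, b = 6.88

With s = a+b: μ = a/s and mode = (a−1)/(s−2). Eliminating a = μs,
μs − 1 = m(s−2) ⇒ s(μ−m) = 1−2m ⇒ s = -0.86/-0.01 = 86.0000.
So a = μs = 79.12, b = (1−μ)s = 6.88.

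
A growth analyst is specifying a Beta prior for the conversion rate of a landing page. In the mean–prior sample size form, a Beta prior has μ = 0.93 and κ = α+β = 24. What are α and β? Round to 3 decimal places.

Split κ in proportion μ : (1−μ): α = 0.93·24 = 22.320, β = 24 − 22.320 = 1.680.

α = 22.320, β = 1.680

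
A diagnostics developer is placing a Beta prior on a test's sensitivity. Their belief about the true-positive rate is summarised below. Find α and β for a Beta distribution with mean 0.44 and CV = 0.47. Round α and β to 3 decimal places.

α = 2.095, β = 2.666

σ = CV·μ = 0.47×0.44 = 0.20680, so σ² = 0.042766.
s+1 = μ(1−μ)/σ² = 0.2464/0.042766 = 5.7616, so s = α+β = 4.7616.
α = μs = 2.095, β = (1−μ)s = 2.666.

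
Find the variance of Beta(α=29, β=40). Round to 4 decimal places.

μ = 29/69 = 0.420290; Var = μ(1−μ)/(α+β+1) = 0.2436463/70 = 0.0035.

0.0035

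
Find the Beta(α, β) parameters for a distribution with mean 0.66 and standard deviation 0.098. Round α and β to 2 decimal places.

Variance = 0.098² = 0.009604. The moment-matching identity α+β = μ(1−μ)/Var − 1 gives
α+β = 0.2244/0.009604 − 1 = 22.3653, so α = μ·22.3653 = 14.76 and β = (1−μ)·22.3653 = 7.60.

α = 14.76, β = 7.60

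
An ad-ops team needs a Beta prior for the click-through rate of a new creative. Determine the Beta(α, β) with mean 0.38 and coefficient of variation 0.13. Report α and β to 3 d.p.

α = 36.306, β = 59.237

σ = CV·μ = 0.13×0.38 = 0.04940, so σ² = 0.002440.
s+1 = μ(1−μ)/σ² = 0.2356/0.002440 = 96.5431, so s = α+β = 95.5431.
α = μs = 36.306, β = (1−μ)s = 59.237.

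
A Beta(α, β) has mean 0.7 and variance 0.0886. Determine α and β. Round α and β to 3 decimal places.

α = 0.959, β = 0.411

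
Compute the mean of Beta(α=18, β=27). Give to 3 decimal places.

0.400

E[X] = α/(α+β) = 18/45 = 0.400.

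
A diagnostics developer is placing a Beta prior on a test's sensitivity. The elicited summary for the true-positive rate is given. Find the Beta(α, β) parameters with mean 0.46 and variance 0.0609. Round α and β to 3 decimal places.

By moment matching, α+β = μ(1−μ)/σ² − 1 = (0.46·0.54)/0.0609 − 1 = 4.0788 − 1 = 3.0788.
Since α/(α+β) = μ, α = 0.46·3.0788 = 1.416 and β = 0.54·3.0788 = 1.663.

α = 1.416, β = 1.663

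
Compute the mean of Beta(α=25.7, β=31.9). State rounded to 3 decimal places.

0.446

E[X] = α/(α+β) = 25.7/57.6 = 0.446.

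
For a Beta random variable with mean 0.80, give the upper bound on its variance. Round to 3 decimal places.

For fixed mean μ the Beta variance is μ(1−μ)/(α+β+1), increasing as α+β decreases.
Its least upper bound (not attained) is μ(1−μ) = 0.80·0.20 = 0.160.

0.160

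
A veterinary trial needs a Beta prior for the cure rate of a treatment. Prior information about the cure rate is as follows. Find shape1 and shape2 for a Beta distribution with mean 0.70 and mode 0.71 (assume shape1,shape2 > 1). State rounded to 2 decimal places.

shape1 = 29.40, shape2 = 12.60

With s = shape1+shape2: μ = shape1/s and mode = (shape1−1)/(s−2). Eliminating shape1 = μs,
μs − 1 = m(s−2) ⇒ s(μ−m) = 1−2m ⇒ s = -0.42/-0.01 = 42.0000.
So shape1 = μs = 29.40, shape2 = (1−μ)s = 12.60.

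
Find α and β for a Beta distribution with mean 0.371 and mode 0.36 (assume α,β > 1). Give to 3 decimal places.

α = 9.444, β = 16.011

Let s = α+β. Mean gives α = μs = 0.371s; mode gives (α−1)/(s−2) = 0.36.
Substituting: 0.371s − 1 = 0.36(s−2) = 0.36s − 0.72, so 0.011s = 0.28 and s = 25.4545.
Then α = 0.371×25.4545 = 9.444 and β = s−α = 16.011.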